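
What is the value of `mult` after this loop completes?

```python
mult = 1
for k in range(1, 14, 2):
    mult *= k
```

Product of 1, 3, 5, ... up to 13
`mult` takes the values: 1 → 3 → 15 → 105 → 945 → 10395 → 135135

Answer: 135135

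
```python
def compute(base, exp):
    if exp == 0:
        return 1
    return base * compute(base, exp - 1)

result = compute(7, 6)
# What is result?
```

compute(7, 6) = 7 * 7 * 7 * 7 * 7 * 7 = 117649

Answer: 117649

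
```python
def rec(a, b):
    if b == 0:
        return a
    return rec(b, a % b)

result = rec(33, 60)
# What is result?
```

rec(33, 60) -> rec(60, 33) -> rec(33, 27) -> rec(27, 6) -> rec(6, 3) -> rec(3, 0) -> 3

Answer: 3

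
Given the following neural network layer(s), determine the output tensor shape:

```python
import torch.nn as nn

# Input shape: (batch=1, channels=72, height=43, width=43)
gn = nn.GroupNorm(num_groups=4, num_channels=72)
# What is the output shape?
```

Input: (1, 72, 43, 43) -> Output: (1, 72, 43, 43)

Answer: (1, 72, 43, 43)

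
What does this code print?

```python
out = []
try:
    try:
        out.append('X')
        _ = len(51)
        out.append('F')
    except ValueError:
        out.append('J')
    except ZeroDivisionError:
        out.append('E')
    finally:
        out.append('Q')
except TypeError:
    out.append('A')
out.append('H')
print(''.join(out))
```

Execution trace: 'X' (try body) → 'Q' (finally) → 'A' (outer except TypeError) → 'H' (after the try/except). Output: XQAH

Answer: XQAH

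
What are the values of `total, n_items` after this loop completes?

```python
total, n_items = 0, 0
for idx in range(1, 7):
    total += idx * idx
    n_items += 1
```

Sum of squares and count
`total, n_items` takes the values: (0, 0) → (1, 0) → (1, 1) → (5, 1) → (5, 2) → (14, 2) → (14, 3) → (30, 3) → (30, 4) → (55, 4) → (55, 5) → (91, 5) → (91, 6)

Answer: 91, 6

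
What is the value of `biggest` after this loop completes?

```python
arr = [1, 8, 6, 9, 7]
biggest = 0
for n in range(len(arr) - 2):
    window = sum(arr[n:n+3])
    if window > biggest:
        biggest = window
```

Max sum of 3-element window in [1, 8, 6, 9, 7]
`biggest` takes the values: 0 → 15 → 23

Answer: 23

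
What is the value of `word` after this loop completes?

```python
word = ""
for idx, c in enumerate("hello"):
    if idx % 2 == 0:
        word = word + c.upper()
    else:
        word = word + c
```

Uppercase even positions in 'hello'
`word` takes the values: "" → "H" → "He" → "HeL" → "HeLl" → "HeLlO"

Answer: "HeLlO"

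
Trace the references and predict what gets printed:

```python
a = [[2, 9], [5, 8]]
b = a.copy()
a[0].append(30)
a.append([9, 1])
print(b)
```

Key concept: shallow copy with nested lists.
Step by step:
`a = [[2, 9], [5, 8]]` → a = [[2, 9], [5, 8]]
`b = a.copy()` → b = [[2, 9], [5, 8]]
`a[0].append(30)` → a = [[2, 9, 30], [5, 8]]; b = [[2, 9, 30], [5, 8]]
`a.append([9, 1])` → a = [[2, 9, 30], [5, 8], [9, 1]]
`print(b)` → prints [[2, 9, 30], [5, 8]]

Answer: [[2, 9, 30], [5, 8]]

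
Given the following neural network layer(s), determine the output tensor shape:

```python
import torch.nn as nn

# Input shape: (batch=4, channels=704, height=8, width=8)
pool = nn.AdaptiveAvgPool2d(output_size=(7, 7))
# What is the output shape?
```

Input: (4, 704, 8, 8) -> Output: (4, 704, 7, 7)

Answer: (4, 704, 7, 7)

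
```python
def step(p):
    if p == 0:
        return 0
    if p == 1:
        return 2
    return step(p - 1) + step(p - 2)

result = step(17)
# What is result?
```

Build up from base cases: step(0)=0, step(1)=2, step(2)=2, step(3)=4, step(4)=6, step(5)=10, step(6)=16, ..., step(17)=3194

Answer: 3194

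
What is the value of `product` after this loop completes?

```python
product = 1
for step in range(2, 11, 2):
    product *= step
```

Product of even numbers 2 to 10
`product` takes the values: 1 → 2 → 8 → 48 → 384 → 3840

Answer: 3840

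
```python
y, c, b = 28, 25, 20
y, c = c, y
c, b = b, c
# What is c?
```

Trace:
`y, c, b = 28, 25, 20` → y = 28; c = 25; b = 20
`y, c = c, y` → y = 25; c = 28
`c, b = b, c` → c = 20; b = 28
So c = 20

Answer: 20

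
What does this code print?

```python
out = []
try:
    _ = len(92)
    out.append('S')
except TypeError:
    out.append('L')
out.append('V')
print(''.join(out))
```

Execution trace: 'L' (except TypeError) → 'V' (after the try/except). Output: LV

Answer: LV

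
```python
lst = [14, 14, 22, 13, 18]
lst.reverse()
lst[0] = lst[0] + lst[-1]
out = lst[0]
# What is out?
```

Trace:
`lst = [14, 14, 22, 13, 18]` → lst = [14, 14, 22, 13, 18]
`lst.reverse()` → lst = [18, 13, 22, 14, 14]
`lst[0] = lst[0] + lst[-1]` → lst = [32, 13, 22, 14, 14]
`out = lst[0]` → out = 32
So out = 32

Answer: 32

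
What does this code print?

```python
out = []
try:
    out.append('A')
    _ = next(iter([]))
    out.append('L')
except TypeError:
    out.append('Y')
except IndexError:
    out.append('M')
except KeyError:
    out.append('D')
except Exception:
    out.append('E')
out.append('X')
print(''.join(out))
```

Execution trace: 'A' (try body) → 'E' (except Exception) → 'X' (after the try/except). Output: AEX

Answer: AEX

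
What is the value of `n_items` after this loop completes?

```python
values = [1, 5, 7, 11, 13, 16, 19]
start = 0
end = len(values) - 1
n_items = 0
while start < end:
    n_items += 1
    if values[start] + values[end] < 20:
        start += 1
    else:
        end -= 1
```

Steps to find pair summing to 20
`n_items` takes the values: 0 → 1 → 2 → 3 → 4 → 5 → 6

Answer: 6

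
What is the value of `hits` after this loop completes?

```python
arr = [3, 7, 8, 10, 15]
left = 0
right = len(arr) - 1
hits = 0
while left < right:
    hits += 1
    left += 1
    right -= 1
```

Iterations until pointers meet (list length 5)
`hits` takes the values: 0 → 1 → 2

Answer: 2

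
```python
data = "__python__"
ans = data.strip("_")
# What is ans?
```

Trace:
`data = "__python__"` → data = '__python__'
`ans = data.strip("_")` → ans = 'python'
So ans = 'python'

Answer: 'python'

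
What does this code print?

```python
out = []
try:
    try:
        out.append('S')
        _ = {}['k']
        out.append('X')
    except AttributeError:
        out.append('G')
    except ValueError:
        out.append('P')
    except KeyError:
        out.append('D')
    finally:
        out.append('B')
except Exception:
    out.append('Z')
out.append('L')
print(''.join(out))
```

Execution trace: 'S' (inner try body) → 'D' (inner except KeyError) → 'B' (inner finally) → 'L' (after the try/except). Output: SDBL

Answer: SDBL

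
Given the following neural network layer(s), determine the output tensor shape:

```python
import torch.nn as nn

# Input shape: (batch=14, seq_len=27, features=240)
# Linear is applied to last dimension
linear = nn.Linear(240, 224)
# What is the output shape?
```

Input: (14, 27, 240) -> Output: (14, 27, 224)

Answer: (14, 27, 224)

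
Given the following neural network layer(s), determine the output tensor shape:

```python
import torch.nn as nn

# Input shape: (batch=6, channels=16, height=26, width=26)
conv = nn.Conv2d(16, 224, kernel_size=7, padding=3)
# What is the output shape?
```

Input: (6, 16, 26, 26) -> Output: (6, 224, 26, 26)

Answer: (6, 224, 26, 26)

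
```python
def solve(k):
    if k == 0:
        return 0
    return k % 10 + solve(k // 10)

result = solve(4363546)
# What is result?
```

Sum of digits of 4363546: 6 + 4 + 5 + 3 + 6 + 3 + 4 = 31

Answer: 31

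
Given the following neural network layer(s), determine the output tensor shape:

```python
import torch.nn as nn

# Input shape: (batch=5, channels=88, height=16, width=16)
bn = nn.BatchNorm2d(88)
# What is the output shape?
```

Input: (5, 88, 16, 16) -> Output: (5, 88, 16, 16)

Answer: (5, 88, 16, 16)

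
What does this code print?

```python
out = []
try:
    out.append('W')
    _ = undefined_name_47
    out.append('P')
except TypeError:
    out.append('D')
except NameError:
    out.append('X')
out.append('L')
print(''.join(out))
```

Execution trace: 'W' (try body) → 'X' (except NameError) → 'L' (after the try/except). Output: WXL

Answer: WXL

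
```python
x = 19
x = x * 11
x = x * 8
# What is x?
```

Trace:
`x = 19` → x = 19
`x = x * 11` → x = 209
`x = x * 8` → x = 1672
So x = 1672

Answer: 1672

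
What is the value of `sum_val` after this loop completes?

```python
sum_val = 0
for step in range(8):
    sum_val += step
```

Sum of 0 to 7 = 28
`sum_val` takes the values: 0 → 1 → 3 → 6 → 10 → 15 → 21 → 28

Answer: 28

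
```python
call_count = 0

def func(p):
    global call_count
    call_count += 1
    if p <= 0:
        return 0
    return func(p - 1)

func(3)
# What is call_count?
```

Linear recursion stepping by 1: 4 calls from p=3 down to ≤0.

Answer: 4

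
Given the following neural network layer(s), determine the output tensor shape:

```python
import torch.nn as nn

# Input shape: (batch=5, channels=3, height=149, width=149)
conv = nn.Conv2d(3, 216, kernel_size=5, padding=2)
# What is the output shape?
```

Input: (5, 3, 149, 149) -> Output: (5, 216, 149, 149)

Answer: (5, 216, 149, 149)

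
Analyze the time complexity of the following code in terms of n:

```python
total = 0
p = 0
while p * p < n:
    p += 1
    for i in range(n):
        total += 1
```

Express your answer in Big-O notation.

Each loop level contributes: √n × n. Multiplying the contributions gives O(n√n).

Answer: O(n√n)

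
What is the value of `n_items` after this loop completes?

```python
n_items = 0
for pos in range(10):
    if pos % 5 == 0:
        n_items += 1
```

Count numbers divisible by 5 in range(10)
`n_items` takes the values: 0 → 1 → 2

Answer: 2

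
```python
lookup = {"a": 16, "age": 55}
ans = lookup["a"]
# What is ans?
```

Trace:
`lookup = {"a": 16, "age": 55}` → lookup = {'a': 16, 'age': 55}
`ans = lookup["a"]` → ans = 16
So ans = 16

Answer: 16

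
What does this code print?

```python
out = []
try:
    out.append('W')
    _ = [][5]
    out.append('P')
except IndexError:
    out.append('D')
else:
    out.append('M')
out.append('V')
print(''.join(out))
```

Execution trace: 'W' (try body) → 'D' (except IndexError) → 'V' (after the try/except). Output: WDV

Answer: WDV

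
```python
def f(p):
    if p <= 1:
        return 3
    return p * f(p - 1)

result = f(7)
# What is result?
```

f(7) = 7 * 6 * 5 * 4 * 3 * 2 * 3 = 15120

Answer: 15120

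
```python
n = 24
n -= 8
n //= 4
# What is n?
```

Trace:
`n = 24` → n = 24
`n -= 8` → n = 16
`n //= 4` → n = 4
So n = 4

Answer: 4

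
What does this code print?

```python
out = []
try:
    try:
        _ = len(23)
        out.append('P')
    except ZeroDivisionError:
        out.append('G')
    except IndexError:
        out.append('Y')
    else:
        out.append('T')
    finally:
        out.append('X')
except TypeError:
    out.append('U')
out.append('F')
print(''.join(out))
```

Execution trace: 'X' (finally) → 'U' (outer except TypeError) → 'F' (after the try/except). Output: XUF

Answer: XUF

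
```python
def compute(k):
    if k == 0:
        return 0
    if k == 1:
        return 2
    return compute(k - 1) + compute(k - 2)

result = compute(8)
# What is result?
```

Build up from base cases: compute(0)=0, compute(1)=2, compute(2)=2, compute(3)=4, compute(4)=6, compute(5)=10, compute(6)=16, ..., compute(8)=42

Answer: 42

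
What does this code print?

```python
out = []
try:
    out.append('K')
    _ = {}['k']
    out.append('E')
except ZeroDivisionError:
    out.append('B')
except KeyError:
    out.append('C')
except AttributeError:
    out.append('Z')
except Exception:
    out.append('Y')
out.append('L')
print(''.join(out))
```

Execution trace: 'K' (try body) → 'C' (except KeyError) → 'L' (after the try/except). Output: KCL

Answer: KCL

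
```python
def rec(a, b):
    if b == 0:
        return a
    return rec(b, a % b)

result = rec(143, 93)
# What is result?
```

rec(143, 93) -> rec(93, 50) -> rec(50, 43) -> rec(43, 7) -> rec(7, 1) -> rec(1, 0) -> 1

Answer: 1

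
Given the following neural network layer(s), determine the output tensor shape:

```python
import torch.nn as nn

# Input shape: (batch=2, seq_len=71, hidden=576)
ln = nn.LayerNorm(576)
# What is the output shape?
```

Input: (2, 71, 576) -> Output: (2, 71, 576)

Answer: (2, 71, 576)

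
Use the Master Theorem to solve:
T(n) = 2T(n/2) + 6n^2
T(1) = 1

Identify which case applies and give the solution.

a=2, b=2, f(n)=6n^2. log_2(2) = 1. Since c=2 > 1 and the regularity condition holds (2(n/2)^2 = (2/2^2)n^2 with 2/2^2 < 1), Case 3 applies: T(n) = Θ(f(n)) = O(n^2).

Answer: O(n^2) - Case 3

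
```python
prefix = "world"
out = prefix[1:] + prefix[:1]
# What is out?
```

Trace:
`prefix = "world"` → prefix = 'world'
`out = prefix[1:] + prefix[:1]` → out = 'orldw'
So out = 'orldw'

Answer: 'orldw'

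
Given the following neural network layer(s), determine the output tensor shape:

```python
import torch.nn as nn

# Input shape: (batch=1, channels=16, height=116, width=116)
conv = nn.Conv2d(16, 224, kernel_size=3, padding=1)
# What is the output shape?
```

Input: (1, 16, 116, 116) -> Output: (1, 224, 116, 116)

Answer: (1, 224, 116, 116)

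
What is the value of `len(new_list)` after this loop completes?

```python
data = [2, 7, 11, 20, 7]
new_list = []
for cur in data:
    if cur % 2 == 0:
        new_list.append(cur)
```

Count even numbers in [2, 7, 11, 20, 7]
`new_list` takes the values: [] → [2] → [2, 20]
So `len(new_list)` = 2

Answer: 2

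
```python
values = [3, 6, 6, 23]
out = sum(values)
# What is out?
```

Trace:
`values = [3, 6, 6, 23]` → values = [3, 6, 6, 23]
`out = sum(values)` → out = 38
So out = 38

Answer: 38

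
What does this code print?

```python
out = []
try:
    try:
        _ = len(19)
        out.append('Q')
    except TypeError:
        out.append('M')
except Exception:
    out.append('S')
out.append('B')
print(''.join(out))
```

Execution trace: 'M' (inner except TypeError) → 'B' (after the try/except). Output: MB

Answer: MB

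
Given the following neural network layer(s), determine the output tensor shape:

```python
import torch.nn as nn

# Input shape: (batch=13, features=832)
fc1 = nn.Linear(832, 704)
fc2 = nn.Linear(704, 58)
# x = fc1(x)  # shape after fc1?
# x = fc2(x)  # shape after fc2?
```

Input: (13, 832) -> after fc1: (13, 704) -> Output: (13, 58)

Answer: (13, 58)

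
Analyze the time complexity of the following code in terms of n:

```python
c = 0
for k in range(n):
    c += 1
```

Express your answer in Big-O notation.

Each loop level contributes: n. Multiplying the contributions gives O(n).

Answer: O(n)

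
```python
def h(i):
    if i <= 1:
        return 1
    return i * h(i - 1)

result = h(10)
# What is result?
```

h(10) = 10 * 9 * 8 * 7 * 6 * 5 * 4 * 3 * 2 * 1 = 3628800

Answer: 3628800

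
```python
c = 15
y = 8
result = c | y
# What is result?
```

Trace:
`c = 15` → c = 15
`y = 8` → y = 8
`result = c | y` → result = 15
So result = 15

Answer: 15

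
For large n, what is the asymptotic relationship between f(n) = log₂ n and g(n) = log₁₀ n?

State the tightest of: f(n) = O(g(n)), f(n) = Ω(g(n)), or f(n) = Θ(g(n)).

log₂ n vs log₁₀ n: f(n) = Θ(g(n)) — they are asymptotically equivalent (log bases differ by a constant factor).

Answer: f(n) = Θ(g(n)) — they are asymptotically equivalent (log bases differ by a constant factor).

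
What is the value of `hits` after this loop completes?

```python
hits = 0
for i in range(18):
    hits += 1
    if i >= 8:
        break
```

Loop breaks when i reaches 8, hits is 9
`hits` takes the values: 0 → 1 → 2 → 3 → 4 → 5 → 6 → 7 → 8 → 9

Answer: 9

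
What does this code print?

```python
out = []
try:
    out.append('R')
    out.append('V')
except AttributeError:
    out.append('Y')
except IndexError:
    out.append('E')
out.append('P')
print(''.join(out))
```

Execution trace: 'R' (try body) → 'V' (try body, no exception) → 'P' (after the try/except). Output: RVP

Answer: RVP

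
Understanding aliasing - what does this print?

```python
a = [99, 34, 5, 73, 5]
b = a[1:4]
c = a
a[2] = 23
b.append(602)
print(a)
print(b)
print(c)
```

Key concept: slice vs alias.
Step by step:
`a = [99, 34, 5, 73, 5]` → a = [99, 34, 5, 73, 5]
`b = a[1:4]` → b = [34, 5, 73]
`c = a` → c = [99, 34, 5, 73, 5] (same object as a)
`a[2] = 23` → a = [99, 34, 23, 73, 5] (same object as c); c = [99, 34, 23, 73, 5] (same object as a)
`b.append(602)` → b = [34, 5, 73, 602]
`print(a)` → prints [99, 34, 23, 73, 5]
`print(b)` → prints [34, 5, 73, 602]
`print(c)` → prints [99, 34, 23, 73, 5]

Answer:
[99, 34, 23, 73, 5]
[34, 5, 73, 602]
[99, 34, 23, 73, 5]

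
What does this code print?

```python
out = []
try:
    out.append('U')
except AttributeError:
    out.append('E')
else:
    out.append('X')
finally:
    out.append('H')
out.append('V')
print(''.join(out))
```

Execution trace: 'U' (try body, no exception) → 'X' (else) → 'H' (finally) → 'V' (after the try/except). Output: UXHV

Answer: UXHV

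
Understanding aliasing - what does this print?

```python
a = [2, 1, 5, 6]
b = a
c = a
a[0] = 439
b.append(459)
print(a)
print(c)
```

Key concept: multiple aliases.
Step by step:
`a = [2, 1, 5, 6]` → a = [2, 1, 5, 6]
`b = a` → b = [2, 1, 5, 6] (same object as a)
`c = a` → c = [2, 1, 5, 6] (same object as a, b)
`a[0] = 439` → a = [439, 1, 5, 6] (same object as b, c); b = [439, 1, 5, 6] (same object as a, c); c = [439, 1, 5, 6] (same object as a, b)
`b.append(459)` → a = [439, 1, 5, 6, 459] (same object as b, c); b = [439, 1, 5, 6, 459] (same object as a, c); c = [439, 1, 5, 6, 459] (same object as a, b)
`print(a)` → prints [439, 1, 5, 6, 459]
`print(c)` → prints [439, 1, 5, 6, 459]

Answer:
[439, 1, 5, 6, 459]
[439, 1, 5, 6, 459]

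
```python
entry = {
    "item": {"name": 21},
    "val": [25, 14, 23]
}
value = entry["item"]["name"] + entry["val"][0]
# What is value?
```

Trace:
`entry = { ...` → entry = {'item': {'name': 21}, 'val': [25, 14, 23]}
`value = entry["item"]["name"] + entry["val"][0]` → value = 46
So value = 46

Answer: 46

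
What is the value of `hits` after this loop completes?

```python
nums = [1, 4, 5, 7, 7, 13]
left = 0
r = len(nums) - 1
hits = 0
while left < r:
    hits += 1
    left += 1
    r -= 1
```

Iterations until pointers meet (list length 6)
`hits` takes the values: 0 → 1 → 2 → 3

Answer: 3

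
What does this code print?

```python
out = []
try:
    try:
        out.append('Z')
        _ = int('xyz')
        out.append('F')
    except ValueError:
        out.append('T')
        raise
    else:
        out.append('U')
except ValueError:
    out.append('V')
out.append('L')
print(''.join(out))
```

Execution trace: 'Z' (try body) → 'T' (except ValueError) → 'V' (outer except ValueError) → 'L' (after the try/except). Output: ZTVL

Answer: ZTVL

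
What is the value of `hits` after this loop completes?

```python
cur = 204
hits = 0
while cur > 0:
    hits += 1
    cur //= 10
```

Count digits by repeated division by 10
`hits` takes the values: 0 → 1 → 2 → 3

Answer: 3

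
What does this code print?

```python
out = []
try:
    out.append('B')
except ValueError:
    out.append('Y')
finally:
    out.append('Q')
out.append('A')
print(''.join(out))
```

Execution trace: 'B' (try body, no exception) → 'Q' (finally) → 'A' (after the try/except). Output: BQA

Answer: BQA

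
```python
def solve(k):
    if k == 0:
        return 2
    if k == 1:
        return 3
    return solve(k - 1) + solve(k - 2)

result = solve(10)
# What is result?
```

Build up from base cases: solve(0)=2, solve(1)=3, solve(2)=5, solve(3)=8, solve(4)=13, solve(5)=21, solve(6)=34, ..., solve(10)=233

Answer: 233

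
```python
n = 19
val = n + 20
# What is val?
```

Trace:
`n = 19` → n = 19
`val = n + 20` → val = 39
So val = 39

Answer: 39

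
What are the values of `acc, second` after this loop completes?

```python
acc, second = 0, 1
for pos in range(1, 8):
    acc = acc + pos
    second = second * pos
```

Sum and factorial of 1 to 7
`acc, second` takes the values: (0, 1) → (1, 1) → (3, 1) → (3, 2) → (6, 2) → (6, 6) → (10, 6) → (10, 24) → (15, 24) → (15, 120) → (21, 120) → (21, 720) → (28, 720) → (28, 5040)

Answer: 28, 5040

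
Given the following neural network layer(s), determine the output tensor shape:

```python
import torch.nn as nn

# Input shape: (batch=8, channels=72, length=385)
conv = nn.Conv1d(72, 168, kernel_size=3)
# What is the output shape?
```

Input: (8, 72, 385) -> Output: (8, 168, 383)

Answer: (8, 168, 383)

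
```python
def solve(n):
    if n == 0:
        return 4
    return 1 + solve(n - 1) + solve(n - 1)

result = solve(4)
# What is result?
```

solve(n) = 1 + 2·solve(n-1), solve(0)=4. Closed form: (4+1)·2^4 - 1 = 79.

Answer: 79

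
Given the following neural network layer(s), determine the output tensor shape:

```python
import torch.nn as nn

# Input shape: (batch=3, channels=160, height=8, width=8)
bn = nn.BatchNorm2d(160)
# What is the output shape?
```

Input: (3, 160, 8, 8) -> Output: (3, 160, 8, 8)

Answer: (3, 160, 8, 8)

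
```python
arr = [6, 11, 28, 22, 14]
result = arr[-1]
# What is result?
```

Trace:
`arr = [6, 11, 28, 22, 14]` → arr = [6, 11, 28, 22, 14]
`result = arr[-1]` → result = 14
So result = 14

Answer: 14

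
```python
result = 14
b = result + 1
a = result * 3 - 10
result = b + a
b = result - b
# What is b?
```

Trace:
`result = 14` → result = 14
`b = result + 1` → b = 15
`a = result * 3 - 10` → a = 32
`result = b + a` → result = 47
`b = result - b` → b = 32
So b = 32

Answer: 32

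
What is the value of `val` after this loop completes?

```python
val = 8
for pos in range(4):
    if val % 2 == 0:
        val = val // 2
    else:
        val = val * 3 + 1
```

Collatz-style transformation from 8
`val` takes the values: 8 → 4 → 2 → 1 → 4

Answer: 4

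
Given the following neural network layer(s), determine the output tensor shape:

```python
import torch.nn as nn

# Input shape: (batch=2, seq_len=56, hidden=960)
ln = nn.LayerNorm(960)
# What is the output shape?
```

Input: (2, 56, 960) -> Output: (2, 56, 960)

Answer: (2, 56, 960)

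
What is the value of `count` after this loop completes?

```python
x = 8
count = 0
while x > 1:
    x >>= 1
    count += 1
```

Count right shifts until 1
`count` takes the values: 0 → 1 → 2 → 3

Answer: 3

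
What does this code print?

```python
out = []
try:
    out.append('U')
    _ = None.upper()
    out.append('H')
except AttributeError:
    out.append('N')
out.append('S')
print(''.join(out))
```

Execution trace: 'U' (try body) → 'N' (except AttributeError) → 'S' (after the try/except). Output: UNS

Answer: UNS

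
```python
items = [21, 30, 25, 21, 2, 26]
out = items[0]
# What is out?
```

Trace:
`items = [21, 30, 25, 21, 2, 26]` → items = [21, 30, 25, 21, 2, 26]
`out = items[0]` → out = 21
So out = 21

Answer: 21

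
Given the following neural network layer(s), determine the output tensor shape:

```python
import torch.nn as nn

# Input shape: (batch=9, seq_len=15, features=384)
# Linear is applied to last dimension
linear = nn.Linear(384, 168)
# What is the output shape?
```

Input: (9, 15, 384) -> Output: (9, 15, 168)

Answer: (9, 15, 168)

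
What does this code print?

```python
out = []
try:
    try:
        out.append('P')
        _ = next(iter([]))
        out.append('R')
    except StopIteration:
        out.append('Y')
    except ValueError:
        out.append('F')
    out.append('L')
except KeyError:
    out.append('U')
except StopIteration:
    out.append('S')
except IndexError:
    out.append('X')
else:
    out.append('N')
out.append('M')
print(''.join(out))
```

Execution trace: 'P' (inner try body) → 'Y' (inner except StopIteration) → 'L' (try body, no exception) → 'N' (else) → 'M' (after the try/except). Output: PYLNM

Answer: PYLNM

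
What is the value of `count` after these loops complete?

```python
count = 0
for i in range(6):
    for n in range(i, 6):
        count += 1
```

Upper triangle: 6 + 5 + ... + 1
`count` takes the values: 0 → 1 → 2 → 3 → 4 → 5 → 6 → 7 → 8 → 9 → 10 → 11 → 12 → 13 → 14 → 15 → 16 → 17 → 18 → 19 → 20 → 21

Answer: 21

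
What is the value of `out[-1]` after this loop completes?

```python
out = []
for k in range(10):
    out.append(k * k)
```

Last element of squares 0 to 9
`out` takes the values: [] → [0] → [0, 1] → [0, 1, 4] → [0, 1, 4, 9] → [0, 1, 4, 9, 16] → [0, 1, 4, 9, 16, 25] → [0, 1, 4, 9, 16, 25, 36] → [0, 1, 4, 9, 16, 25, 36, 49] → [0, 1, 4, 9, 16, 25, 36, 49, 64] → [0, 1, 4, 9, 16, 25, 36, 49, 64, 81]
So `out[-1]` = 81

Answer: 81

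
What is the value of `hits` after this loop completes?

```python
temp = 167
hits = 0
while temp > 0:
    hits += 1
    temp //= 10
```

Count digits by repeated division by 10
`hits` takes the values: 0 → 1 → 2 → 3

Answer: 3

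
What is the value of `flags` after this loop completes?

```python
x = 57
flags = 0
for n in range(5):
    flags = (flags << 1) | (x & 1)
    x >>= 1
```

Reverse lowest 5 bits of 57
`flags` takes the values: 0 → 1 → 2 → 4 → 9 → 19

Answer: 19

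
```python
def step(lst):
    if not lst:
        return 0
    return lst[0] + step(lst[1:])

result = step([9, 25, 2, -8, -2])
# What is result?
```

9 + 25 + 2 + (-8) + (-2) + 0 = 26

Answer: 26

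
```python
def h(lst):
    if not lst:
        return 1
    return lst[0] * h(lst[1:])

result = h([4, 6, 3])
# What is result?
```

Product over [4, 6, 3] = 4 * 6 * 3 = 72

Answer: 72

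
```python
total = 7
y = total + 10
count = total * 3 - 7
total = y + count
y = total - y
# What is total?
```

Trace:
`total = 7` → total = 7
`y = total + 10` → y = 17
`count = total * 3 - 7` → count = 14
`total = y + count` → total = 31
`y = total - y` → y = 14
So total = 31

Answer: 31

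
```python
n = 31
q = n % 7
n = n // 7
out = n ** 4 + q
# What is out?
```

Trace:
`n = 31` → n = 31
`q = n % 7` → q = 3
`n = n // 7` → n = 4
`out = n ** 4 + q` → out = 259
So out = 259

Answer: 259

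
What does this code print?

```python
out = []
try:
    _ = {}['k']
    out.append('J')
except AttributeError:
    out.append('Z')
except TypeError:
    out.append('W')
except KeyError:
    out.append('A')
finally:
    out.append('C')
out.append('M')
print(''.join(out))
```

Execution trace: 'A' (except KeyError) → 'C' (finally) → 'M' (after the try/except). Output: ACM

Answer: ACM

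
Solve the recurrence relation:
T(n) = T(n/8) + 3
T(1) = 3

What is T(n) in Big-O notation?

Each step divides n by 8 and adds 3. After log_8(n) steps we reach T(1)=3. So T(n) = 3·log_8(n) + 3 = O(log n).

Answer: O(log n)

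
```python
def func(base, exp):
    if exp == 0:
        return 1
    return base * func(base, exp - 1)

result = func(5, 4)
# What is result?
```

func(5, 4) = 5 * 5 * 5 * 5 = 625

Answer: 625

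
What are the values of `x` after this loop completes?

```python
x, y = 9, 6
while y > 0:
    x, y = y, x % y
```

GCD of 9 and 6
`x` takes the values: 9 → 6 → 3

Answer: 3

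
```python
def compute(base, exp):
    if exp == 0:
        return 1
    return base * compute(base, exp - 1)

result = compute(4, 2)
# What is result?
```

compute(4, 2) = 4 * 4 = 16

Answer: 16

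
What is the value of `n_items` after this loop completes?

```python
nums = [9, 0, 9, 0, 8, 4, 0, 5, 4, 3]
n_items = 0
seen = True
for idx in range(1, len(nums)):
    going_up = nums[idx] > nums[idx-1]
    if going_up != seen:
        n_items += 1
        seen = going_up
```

Count direction changes in [9, 0, 9, 0, 8, 4, 0, 5, 4, 3]
`n_items` takes the values: 0 → 1 → 2 → 3 → 4 → 5 → 6 → 7

Answer: 7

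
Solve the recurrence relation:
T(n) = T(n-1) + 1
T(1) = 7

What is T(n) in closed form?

Unrolling: T(n) = T(1) + 1·(n-1) = 7 + 1(n-1) = n + 6.

Answer: T(n) = n + 6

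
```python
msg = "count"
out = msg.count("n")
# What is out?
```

Trace:
`msg = "count"` → msg = 'count'
`out = msg.count("n")` → out = 1
So out = 1

Answer: 1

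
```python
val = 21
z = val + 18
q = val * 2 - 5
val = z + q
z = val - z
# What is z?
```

Trace:
`val = 21` → val = 21
`z = val + 18` → z = 39
`q = val * 2 - 5` → q = 37
`val = z + q` → val = 76
`z = val - z` → z = 37
So z = 37

Answer: 37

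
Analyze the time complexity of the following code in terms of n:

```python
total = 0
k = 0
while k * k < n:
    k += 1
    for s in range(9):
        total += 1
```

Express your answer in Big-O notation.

Each loop level contributes: √n × 1. Multiplying the contributions gives O(√n).

Answer: O(√n)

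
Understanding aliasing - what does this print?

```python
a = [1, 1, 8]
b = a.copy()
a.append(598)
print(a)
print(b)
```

Key concept: list.copy() creates independent copy.
Step by step:
`a = [1, 1, 8]` → a = [1, 1, 8]
`b = a.copy()` → b = [1, 1, 8]
`a.append(598)` → a = [1, 1, 8, 598]
`print(a)` → prints [1, 1, 8, 598]
`print(b)` → prints [1, 1, 8]

Answer:
[1, 1, 8, 598]
[1, 1, 8]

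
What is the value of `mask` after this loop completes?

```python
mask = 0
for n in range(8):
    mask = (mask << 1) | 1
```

Build 8 consecutive 1-bits: 0b11111111
`mask` takes the values: 0 → 1 → 3 → 7 → 15 → 31 → 63 → 127 → 255

Answer: 255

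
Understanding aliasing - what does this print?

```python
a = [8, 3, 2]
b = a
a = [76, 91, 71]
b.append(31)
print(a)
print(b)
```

Key concept: rebinding vs mutation: a is rebound to a new list, b still points at the original.
Step by step:
`a = [8, 3, 2]` → a = [8, 3, 2]
`b = a` → b = [8, 3, 2] (same object as a)
`a = [76, 91, 71]` → a = [76, 91, 71]
`b.append(31)` → b = [8, 3, 2, 31]
`print(a)` → prints [76, 91, 71]
`print(b)` → prints [8, 3, 2, 31]

Answer:
[76, 91, 71]
[8, 3, 2, 31]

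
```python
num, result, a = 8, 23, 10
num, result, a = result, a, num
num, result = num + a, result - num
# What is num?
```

Trace:
`num, result, a = 8, 23, 10` → num = 8; result = 23; a = 10
`num, result, a = result, a, num` → num = 23; result = 10; a = 8
`num, result = num + a, result - num` → num = 31; result = -13
So num = 31

Answer: 31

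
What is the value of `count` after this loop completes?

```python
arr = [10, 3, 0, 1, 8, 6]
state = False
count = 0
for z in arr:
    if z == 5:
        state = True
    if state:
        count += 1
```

Count elements after first 5 in [10, 3, 0, 1, 8, 6]
`count` takes the values: 0

Answer: 0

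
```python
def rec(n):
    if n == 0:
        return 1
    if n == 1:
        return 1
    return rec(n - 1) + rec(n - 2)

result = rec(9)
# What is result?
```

Build up from base cases: rec(0)=1, rec(1)=1, rec(2)=2, rec(3)=3, rec(4)=5, rec(5)=8, rec(6)=13, ..., rec(9)=55

Answer: 55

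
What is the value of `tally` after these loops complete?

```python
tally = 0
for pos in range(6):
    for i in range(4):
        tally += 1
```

6 * 4 = 24
`tally` takes the values: 0 → 1 → 2 → 3 → 4 → 5 → 6 → 7 → 8 → 9 → 10 → 11 → 12 → 13 → 14 → 15 → 16 → 17 → 18 → 19 → 20 → 21 → 22 → 23 → 24

Answer: 24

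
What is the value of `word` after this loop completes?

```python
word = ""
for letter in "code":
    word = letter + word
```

Reverse 'code'
`word` takes the values: "" → "c" → "oc" → "doc" → "edoc"

Answer: "edoc"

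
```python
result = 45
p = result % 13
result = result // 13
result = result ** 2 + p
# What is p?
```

Trace:
`result = 45` → result = 45
`p = result % 13` → p = 6
`result = result // 13` → result = 3
`result = result ** 2 + p` → result = 15
So p = 6

Answer: 6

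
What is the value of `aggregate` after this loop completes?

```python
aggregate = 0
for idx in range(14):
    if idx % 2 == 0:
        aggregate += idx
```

Sum of even numbers 0 to 13
`aggregate` takes the values: 0 → 2 → 6 → 12 → 20 → 30 → 42

Answer: 42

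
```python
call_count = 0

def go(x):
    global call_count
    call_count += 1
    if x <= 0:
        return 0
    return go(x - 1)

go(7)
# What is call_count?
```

Linear recursion stepping by 1: 8 calls from x=7 down to ≤0.

Answer: 8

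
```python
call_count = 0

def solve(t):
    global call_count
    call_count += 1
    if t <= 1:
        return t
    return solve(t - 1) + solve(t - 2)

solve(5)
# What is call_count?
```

Calls(t) = 1 + Calls(t-1) + Calls(t-2); Calls(0)=Calls(1)=1. For t=5 this gives 15.

Answer: 15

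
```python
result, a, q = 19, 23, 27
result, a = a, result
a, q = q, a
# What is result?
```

Trace:
`result, a, q = 19, 23, 27` → result = 19; a = 23; q = 27
`result, a = a, result` → result = 23; a = 19
`a, q = q, a` → a = 27; q = 19
So result = 23

Answer: 23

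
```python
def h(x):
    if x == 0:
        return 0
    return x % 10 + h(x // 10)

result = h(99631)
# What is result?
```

Sum of digits of 99631: 1 + 3 + 6 + 9 + 9 = 28

Answer: 28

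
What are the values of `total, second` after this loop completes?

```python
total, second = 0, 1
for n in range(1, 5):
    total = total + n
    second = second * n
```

Sum and factorial of 1 to 4
`total, second` takes the values: (0, 1) → (1, 1) → (3, 1) → (3, 2) → (6, 2) → (6, 6) → (10, 6) → (10, 24)

Answer: 10, 24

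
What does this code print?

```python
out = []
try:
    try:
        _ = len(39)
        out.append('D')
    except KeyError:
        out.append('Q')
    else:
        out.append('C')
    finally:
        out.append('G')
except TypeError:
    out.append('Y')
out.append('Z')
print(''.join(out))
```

Execution trace: 'G' (inner finally) → 'Y' (outer except TypeError) → 'Z' (after the try/except). Output: GYZ

Answer: GYZ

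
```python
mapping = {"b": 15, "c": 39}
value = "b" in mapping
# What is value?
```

Trace:
`mapping = {"b": 15, "c": 39}` → mapping = {'b': 15, 'c': 39}
`value = "b" in mapping` → value = True
So value = True

Answer: True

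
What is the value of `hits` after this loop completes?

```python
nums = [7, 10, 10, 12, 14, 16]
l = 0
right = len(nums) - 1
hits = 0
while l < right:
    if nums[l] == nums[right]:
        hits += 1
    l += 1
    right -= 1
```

Count matching pairs from ends
`hits` takes the values: 0

Answer: 0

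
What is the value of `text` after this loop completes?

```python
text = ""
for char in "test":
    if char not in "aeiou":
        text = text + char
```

Remove vowels from 'test'
`text` takes the values: "" → "t" → "ts" → "tst"

Answer: "tst"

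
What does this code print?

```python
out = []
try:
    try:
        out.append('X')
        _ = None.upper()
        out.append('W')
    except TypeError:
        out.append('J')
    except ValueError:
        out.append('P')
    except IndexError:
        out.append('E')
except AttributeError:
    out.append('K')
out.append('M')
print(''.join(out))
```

Execution trace: 'X' (try body) → 'K' (outer except AttributeError) → 'M' (after the try/except). Output: XKM

Answer: XKM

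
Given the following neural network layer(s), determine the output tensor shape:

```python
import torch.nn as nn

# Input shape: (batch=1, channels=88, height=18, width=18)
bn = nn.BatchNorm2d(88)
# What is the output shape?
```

Input: (1, 88, 18, 18) -> Output: (1, 88, 18, 18)

Answer: (1, 88, 18, 18)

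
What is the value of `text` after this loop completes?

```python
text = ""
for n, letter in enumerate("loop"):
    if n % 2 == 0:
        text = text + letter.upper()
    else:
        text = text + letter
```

Uppercase even positions in 'loop'
`text` takes the values: "" → "L" → "Lo" → "LoO" → "LoOp"

Answer: "LoOp"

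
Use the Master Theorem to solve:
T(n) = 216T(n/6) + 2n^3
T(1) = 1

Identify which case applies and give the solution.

a=216, b=6, f(n)=2n^3. log_6(216) = 3. Since c=3 = 3, Case 2 applies: T(n) = Θ(n^log_b(a) · log n) = O(n^3 log n).

Answer: O(n^3 log n) - Case 2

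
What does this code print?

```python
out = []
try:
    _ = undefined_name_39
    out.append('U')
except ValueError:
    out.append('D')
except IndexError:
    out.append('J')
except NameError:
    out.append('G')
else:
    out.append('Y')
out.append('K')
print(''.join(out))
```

Execution trace: 'G' (except NameError) → 'K' (after the try/except). Output: GK

Answer: GK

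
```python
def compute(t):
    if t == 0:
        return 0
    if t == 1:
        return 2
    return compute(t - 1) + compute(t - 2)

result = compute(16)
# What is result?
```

Build up from base cases: compute(0)=0, compute(1)=2, compute(2)=2, compute(3)=4, compute(4)=6, compute(5)=10, compute(6)=16, ..., compute(16)=1974

Answer: 1974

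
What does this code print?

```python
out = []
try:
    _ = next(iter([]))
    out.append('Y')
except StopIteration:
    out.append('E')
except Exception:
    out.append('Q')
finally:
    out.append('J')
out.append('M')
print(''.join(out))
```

Execution trace: 'E' (except StopIteration) → 'J' (finally) → 'M' (after the try/except). Output: EJM

Answer: EJM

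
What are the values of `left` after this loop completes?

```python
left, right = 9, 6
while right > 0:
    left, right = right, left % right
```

GCD of 9 and 6
`left` takes the values: 9 → 6 → 3

Answer: 3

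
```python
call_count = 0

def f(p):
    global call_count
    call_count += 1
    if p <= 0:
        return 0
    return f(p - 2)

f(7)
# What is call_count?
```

Linear recursion stepping by 2: 5 calls from p=7 down to ≤0.

Answer: 5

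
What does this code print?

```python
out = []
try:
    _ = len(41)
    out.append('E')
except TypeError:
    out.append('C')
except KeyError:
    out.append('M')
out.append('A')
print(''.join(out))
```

Execution trace: 'C' (except TypeError) → 'A' (after the try/except). Output: CA

Answer: CA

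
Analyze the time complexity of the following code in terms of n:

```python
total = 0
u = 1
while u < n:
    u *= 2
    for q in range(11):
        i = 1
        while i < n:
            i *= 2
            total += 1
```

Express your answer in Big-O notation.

Each loop level contributes: log n × 1 × log n. Multiplying the contributions gives O(log² n).

Answer: O(log² n)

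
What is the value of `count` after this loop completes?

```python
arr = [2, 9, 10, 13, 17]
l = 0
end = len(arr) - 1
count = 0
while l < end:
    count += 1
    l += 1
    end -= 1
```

Iterations until pointers meet (list length 5)
`count` takes the values: 0 → 1 → 2

Answer: 2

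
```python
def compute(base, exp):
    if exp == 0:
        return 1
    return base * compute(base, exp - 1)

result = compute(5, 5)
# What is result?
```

compute(5, 5) = 5 * 5 * 5 * 5 * 5 = 3125

Answer: 3125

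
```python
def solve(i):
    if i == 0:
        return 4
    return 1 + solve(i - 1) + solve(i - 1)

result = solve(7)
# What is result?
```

solve(i) = 1 + 2·solve(i-1), solve(0)=4. Closed form: (4+1)·2^7 - 1 = 639.

Answer: 639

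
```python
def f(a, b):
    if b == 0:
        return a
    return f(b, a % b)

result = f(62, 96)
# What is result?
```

f(62, 96) -> f(96, 62) -> f(62, 34) -> f(34, 28) -> f(28, 6) -> f(6, 4) -> f(4, 2) -> f(2, 0) -> 2

Answer: 2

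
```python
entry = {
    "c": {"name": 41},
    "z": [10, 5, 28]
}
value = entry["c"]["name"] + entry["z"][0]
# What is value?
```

Trace:
`entry = { ...` → entry = {'c': {'name': 41}, 'z': [10, 5, 28]}
`value = entry["c"]["name"] + entry["z"][0]` → value = 51
So value = 51

Answer: 51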